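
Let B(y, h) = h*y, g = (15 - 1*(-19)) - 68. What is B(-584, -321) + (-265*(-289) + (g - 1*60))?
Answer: 263955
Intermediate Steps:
g = -34 (g = (15 + 19) - 68 = 34 - 68 = -34)
B(-584, -321) + (-265*(-289) + (g - 1*60)) = -321*(-584) + (-265*(-289) + (-34 - 1*60)) = 187464 + (76585 + (-34 - 60)) = 187464 + (76585 - 94) = 187464 + 76491 = 263955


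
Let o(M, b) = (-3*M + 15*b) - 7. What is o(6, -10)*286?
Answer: -50050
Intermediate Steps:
o(M, b) = -7 - 3*M + 15*b
o(6, -10)*286 = (-7 - 3*6 + 15*(-10))*286 = (-7 - 18 - 150)*286 = -175*286 = -50050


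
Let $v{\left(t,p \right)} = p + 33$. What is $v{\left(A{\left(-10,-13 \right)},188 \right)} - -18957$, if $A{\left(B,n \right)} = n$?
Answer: $19178$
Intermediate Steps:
$v{\left(t,p \right)} = 33 + p$
$v{\left(A{\left(-10,-13 \right)},188 \right)} - -18957 = \left(33 + 188\right) - -18957 = 221 + 18957 = 19178$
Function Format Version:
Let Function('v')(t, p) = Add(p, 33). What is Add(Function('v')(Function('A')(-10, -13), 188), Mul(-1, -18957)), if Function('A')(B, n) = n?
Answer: 19178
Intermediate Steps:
Function('v')(t, p) = Add(33, p)
Add(Function('v')(Function('A')(-10, -13), 188), Mul(-1, -18957)) = Add(Add(33, 188), Mul(-1, -18957)) = Add(221, 18957) = 19178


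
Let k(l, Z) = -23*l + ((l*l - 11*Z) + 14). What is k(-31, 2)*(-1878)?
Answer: -3128748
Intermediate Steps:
k(l, Z) = 14 + l² - 23*l - 11*Z (k(l, Z) = -23*l + ((l² - 11*Z) + 14) = -23*l + (14 + l² - 11*Z) = 14 + l² - 23*l - 11*Z)
k(-31, 2)*(-1878) = (14 + (-31)² - 23*(-31) - 11*2)*(-1878) = (14 + 961 + 713 - 22)*(-1878) = 1666*(-1878) = -3128748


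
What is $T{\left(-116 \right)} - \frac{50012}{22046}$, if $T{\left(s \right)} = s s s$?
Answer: $- \frac{17205781614}{11023} \approx -1.5609 \cdot 10^{6}$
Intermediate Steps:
$T{\left(s \right)} = s^{3}$ ($T{\left(s \right)} = s s^{2} = s^{3}$)
$T{\left(-116 \right)} - \frac{50012}{22046} = \left(-116\right)^{3} - \frac{50012}{22046} = -1560896 - 50012 \cdot \frac{1}{22046} = -1560896 - \frac{25006}{11023} = - \frac{17205781614}{11023}$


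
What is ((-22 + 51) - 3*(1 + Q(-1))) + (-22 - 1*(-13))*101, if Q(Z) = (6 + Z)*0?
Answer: -883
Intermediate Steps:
Q(Z) = 0
((-22 + 51) - 3*(1 + Q(-1))) + (-22 - 1*(-13))*101 = ((-22 + 51) - 3*(1 + 0)) + (-22 - 1*(-13))*101 = (29 - 3*1) + (-22 + 13)*101 = (29 - 3) - 9*101 = 26 - 909 = -883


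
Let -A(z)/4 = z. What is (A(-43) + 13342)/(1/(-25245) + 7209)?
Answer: 170580465/90995602 ≈ 1.8746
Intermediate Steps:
A(z) = -4*z
(A(-43) + 13342)/(1/(-25245) + 7209) = (-4*(-43) + 13342)/(1/(-25245) + 7209) = (172 + 13342)/(-1/25245 + 7209) = 13514/(181991204/25245) = 13514*(25245/181991204) = 170580465/90995602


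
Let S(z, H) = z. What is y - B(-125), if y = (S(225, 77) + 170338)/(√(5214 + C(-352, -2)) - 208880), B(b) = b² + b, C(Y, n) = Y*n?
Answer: -338156889335220/21815424241 - 170563*√5918/43630848482 ≈ -15501.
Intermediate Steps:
B(b) = b + b²
y = 170563/(-208880 + √5918) (y = (225 + 170338)/(√(5214 - 352*(-2)) - 208880) = 170563/(√(5214 + 704) - 208880) = 170563/(√5918 - 208880) = 170563/(-208880 + √5918) ≈ -0.81686)
y - B(-125) = (-17813599720/21815424241 - 170563*√5918/43630848482) - (-125)*(1 - 125) = (-17813599720/21815424241 - 170563*√5918/43630848482) - (-125)*(-124) = (-17813599720/21815424241 - 170563*√5918/43630848482) - 1*15500 = (-17813599720/21815424241 - 170563*√5918/43630848482) - 15500 = -338156889335220/21815424241 - 170563*√5918/43630848482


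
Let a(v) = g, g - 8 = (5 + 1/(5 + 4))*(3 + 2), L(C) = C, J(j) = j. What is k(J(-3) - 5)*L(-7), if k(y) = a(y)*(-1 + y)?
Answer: 2114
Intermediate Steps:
g = 302/9 (g = 8 + (5 + 1/(5 + 4))*(3 + 2) = 8 + (5 + 1/9)*5 = 8 + (5 + ⅑)*5 = 8 + (46/9)*5 = 8 + 230/9 = 302/9 ≈ 33.556)
a(v) = 302/9
k(y) = -302/9 + 302*y/9 (k(y) = 302*(-1 + y)/9 = -302/9 + 302*y/9)
k(J(-3) - 5)*L(-7) = (-302/9 + 302*(-3 - 5)/9)*(-7) = (-302/9 + (302/9)*(-8))*(-7) = (-302/9 - 2416/9)*(-7) = -302*(-7) = 2114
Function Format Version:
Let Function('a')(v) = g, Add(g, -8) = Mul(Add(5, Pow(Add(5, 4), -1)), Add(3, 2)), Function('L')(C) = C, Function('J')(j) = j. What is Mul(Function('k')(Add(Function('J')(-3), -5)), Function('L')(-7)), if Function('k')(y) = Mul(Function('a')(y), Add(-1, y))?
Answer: 2114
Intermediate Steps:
g = Rational(302, 9) (g = Add(8, Mul(Add(5, Pow(Add(5, 4), -1)), Add(3, 2))) = Add(8, Mul(Add(5, Pow(9, -1)), 5)) = Add(8, Mul(Add(5, Rational(1, 9)), 5)) = Add(8, Mul(Rational(46, 9), 5)) = Add(8, Rational(230, 9)) = Rational(302, 9) ≈ 33.556)
Function('a')(v) = Rational(302, 9)
Function('k')(y) = Add(Rational(-302, 9), Mul(Rational(302, 9), y)) (Function('k')(y) = Mul(Rational(302, 9), Add(-1, y)) = Add(Rational(-302, 9), Mul(Rational(302, 9), y)))
Mul(Function('k')(Add(Function('J')(-3), -5)), Function('L')(-7)) = Mul(Add(Rational(-302, 9), Mul(Rational(302, 9), Add(-3, -5))), -7) = Mul(Add(Rational(-302, 9), Mul(Rational(302, 9), -8)), -7) = Mul(Add(Rational(-302, 9), Rational(-2416, 9)), -7) = Mul(-302, -7) = 2114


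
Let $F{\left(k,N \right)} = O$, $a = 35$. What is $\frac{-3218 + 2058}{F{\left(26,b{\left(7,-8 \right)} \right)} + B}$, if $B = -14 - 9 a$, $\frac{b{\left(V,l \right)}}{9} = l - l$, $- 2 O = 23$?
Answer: $\frac{2320}{681} \approx 3.4068$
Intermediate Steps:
$O = - \frac{23}{2}$ ($O = \left(- \frac{1}{2}\right) 23 = - \frac{23}{2} \approx -11.5$)
$b{\left(V,l \right)} = 0$ ($b{\left(V,l \right)} = 9 \left(l - l\right) = 9 \cdot 0 = 0$)
$B = -329$ ($B = -14 - 315 = -329$)
$F{\left(k,N \right)} = - \frac{23}{2}$
$\frac{-3218 + 2058}{F{\left(26,b{\left(7,-8 \right)} \right)} + B} = \frac{-3218 + 2058}{- \frac{23}{2} - 329} = - \frac{1160}{- \frac{681}{2}} = \left(-1160\right) \left(- \frac{2}{681}\right) = \frac{2320}{681}$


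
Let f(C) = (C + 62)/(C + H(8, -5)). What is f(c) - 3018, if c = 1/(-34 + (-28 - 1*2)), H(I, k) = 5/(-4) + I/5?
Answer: -303091/107 ≈ -2832.6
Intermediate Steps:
H(I, k) = -5/4 + I/5 (H(I, k) = 5*(-¼) + I*(⅕) = -5/4 + I/5)
c = -1/64 (c = 1/(-34 + (-28 - 2)) = 1/(-34 - 30) = 1/(-64) = -1/64 ≈ -0.015625)
f(C) = (62 + C)/(7/20 + C) (f(C) = (C + 62)/(C + (-5/4 + (⅕)*8)) = (62 + C)/(C + (-5/4 + 8/5)) = (62 + C)/(C + 7/20) = (62 + C)/(7/20 + C))
f(c) - 3018 = 20*(62 - 1/64)/(7 + 20*(-1/64)) - 3018 = 20*(3967/64)/(7 - 5/16) - 3018 = 20*(3967/64)/(107/16) - 3018 = 20*(16/107)*(3967/64) - 3018 = 19835/107 - 3018 = -303091/107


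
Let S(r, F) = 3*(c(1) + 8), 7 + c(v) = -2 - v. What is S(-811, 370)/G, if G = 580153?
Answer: -6/580153 ≈ -1.0342e-5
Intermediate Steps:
c(v) = -9 - v (c(v) = -7 + (-2 - v) = -9 - v)
S(r, F) = -6 (S(r, F) = 3*((-9 - 1*1) + 8) = 3*((-9 - 1) + 8) = 3*(-10 + 8) = 3*(-2) = -6)
S(-811, 370)/G = -6/580153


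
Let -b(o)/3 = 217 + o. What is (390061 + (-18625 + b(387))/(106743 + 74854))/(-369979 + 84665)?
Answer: -35416943490/25906083229 ≈ -1.3671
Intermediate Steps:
b(o) = -651 - 3*o (b(o) = -3*(217 + o) = -651 - 3*o)
(390061 + (-18625 + b(387))/(106743 + 74854))/(-369979 + 84665) = (390061 + (-18625 + (-651 - 3*387))/(106743 + 74854))/(-369979 + 84665) = (390061 + (-18625 + (-651 - 1161))/181597)/(-285314) = (390061 + (-18625 - 1812)*(1/181597))*(-1/285314) = (390061 - 20437*1/181597)*(-1/285314) = (390061 - 20437/181597)*(-1/285314) = (70833886980/181597)*(-1/285314) = -35416943490/25906083229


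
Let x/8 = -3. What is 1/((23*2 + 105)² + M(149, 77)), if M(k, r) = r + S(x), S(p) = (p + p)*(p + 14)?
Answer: 1/23358 ≈ 4.2812e-5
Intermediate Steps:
x = -24 (x = 8*(-3) = -24)
S(p) = 2*p*(14 + p) (S(p) = (2*p)*(14 + p) = 2*p*(14 + p))
M(k, r) = 480 + r (M(k, r) = r + 2*(-24)*(14 - 24) = r + 2*(-24)*(-10) = r + 480 = 480 + r)
1/((23*2 + 105)² + M(149, 77)) = 1/((23*2 + 105)² + (480 + 77)) = 1/((46 + 105)² + 557) = 1/(151² + 557) = 1/(22801 + 557) = 1/23358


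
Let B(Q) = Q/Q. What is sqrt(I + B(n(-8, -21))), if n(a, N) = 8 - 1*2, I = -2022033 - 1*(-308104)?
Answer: 2*I*sqrt(428482) ≈ 1309.2*I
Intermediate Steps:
I = -1713929 (I = -2022033 + 308104 = -1713929)
n(a, N) = 6 (n(a, N) = 8 - 2 = 6)
B(Q) = 1
sqrt(I + B(n(-8, -21))) = sqrt(-1713929 + 1) = sqrt(-1713928) = 2*I*sqrt(428482)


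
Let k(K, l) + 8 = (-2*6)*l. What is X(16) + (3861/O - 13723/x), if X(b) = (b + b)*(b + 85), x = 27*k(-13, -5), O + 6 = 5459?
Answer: 24674820109/7656012 ≈ 3222.9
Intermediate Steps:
O = 5453 (O = -6 + 5459 = 5453)
k(K, l) = -8 - 12*l (k(K, l) = -8 + (-2*6)*l = -8 - 12*l)
x = 1404 (x = 27*(-8 - 12*(-5)) = 27*(-8 + 60) = 27*52 = 1404)
X(b) = 2*b*(85 + b) (X(b) = (2*b)*(85 + b) = 2*b*(85 + b))
X(16) + (3861/O - 13723/x) = 2*16*(85 + 16) + (3861/5453 - 13723/1404) = 2*16*101 + (3861*(1/5453) - 13723*1/1404) = 3232 + (3861/5453 - 13723/1404) = 3232 - 69410675/7656012 = 24674820109/7656012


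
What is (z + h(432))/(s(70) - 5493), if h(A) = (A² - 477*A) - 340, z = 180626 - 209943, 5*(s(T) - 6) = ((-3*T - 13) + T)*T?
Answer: 49097/7629 ≈ 6.4356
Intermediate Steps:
s(T) = 6 + T*(-13 - 2*T)/5 (s(T) = 6 + (((-3*T - 13) + T)*T)/5 = 6 + (((-13 - 3*T) + T)*T)/5 = 6 + ((-13 - 2*T)*T)/5 = 6 + (T*(-13 - 2*T))/5 = 6 + T*(-13 - 2*T)/5)
z = -29317
h(A) = -340 + A² - 477*A
(z + h(432))/(s(70) - 5493) = (-29317 + (-340 + 432² - 477*432))/((6 - 13/5*70 - ⅖*70²) - 5493) = (-29317 + (-340 + 186624 - 206064))/((6 - 182 - ⅖*4900) - 5493) = (-29317 - 19780)/((6 - 182 - 1960) - 5493) = -49097/(-2136 - 5493) = -49097/(-7629) = -49097*(-1/7629) = 49097/7629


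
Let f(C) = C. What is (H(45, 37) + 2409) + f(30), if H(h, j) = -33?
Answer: 2406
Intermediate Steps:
(H(45, 37) + 2409) + f(30) = (-33 + 2409) + 30 = 2376 + 30 = 2406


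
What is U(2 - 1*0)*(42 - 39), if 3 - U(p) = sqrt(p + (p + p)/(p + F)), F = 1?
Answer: 9 - sqrt(30) ≈ 3.5228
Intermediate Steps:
U(p) = 3 - sqrt(p + 2*p/(1 + p)) (U(p) = 3 - sqrt(p + (p + p)/(p + 1)) = 3 - sqrt(p + (2*p)/(1 + p)) = 3 - sqrt(p + 2*p/(1 + p)))
U(2 - 1*0)*(42 - 39) = (3 - sqrt((2 - 1*0)*(3 + (2 - 1*0))/(1 + (2 - 1*0))))*(42 - 39) = (3 - sqrt((2 + 0)*(3 + (2 + 0))/(1 + (2 + 0))))*3 = (3 - sqrt(2*(3 + 2)/(1 + 2)))*3 = (3 - sqrt(2*5/3))*3 = (3 - sqrt(2*(1/3)*5))*3 = (3 - sqrt(10/3))*3 = (3 - sqrt(30)/3)*3 = 9 - sqrt(30)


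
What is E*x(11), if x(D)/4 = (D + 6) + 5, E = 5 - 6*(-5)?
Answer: 3080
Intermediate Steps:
E = 35 (E = 5 + 30 = 35)
x(D) = 44 + 4*D (x(D) = 4*((D + 6) + 5) = 4*((6 + D) + 5) = 4*(11 + D) = 44 + 4*D)
E*x(11) = 35*(44 + 4*11) = 35*(44 + 44) = 35*88 = 3080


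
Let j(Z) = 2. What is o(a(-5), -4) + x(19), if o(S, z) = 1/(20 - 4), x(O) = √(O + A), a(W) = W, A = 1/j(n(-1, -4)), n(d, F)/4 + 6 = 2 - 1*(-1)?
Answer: 1/16 + √78/2 ≈ 4.4784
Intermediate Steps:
n(d, F) = -12 (n(d, F) = -24 + 4*(2 - 1*(-1)) = -24 + 4*(2 + 1) = -24 + 4*3 = -24 + 12 = -12)
A = ½ (A = 1/2 = ½ ≈ 0.50000)
x(O) = √(½ + O) (x(O) = √(O + ½) = √(½ + O))
o(S, z) = 1/16
o(a(-5), -4) + x(19) = 1/16 + √(2 + 4*19)/2 = 1/16 + √(2 + 76)/2 = 1/16 + √78/2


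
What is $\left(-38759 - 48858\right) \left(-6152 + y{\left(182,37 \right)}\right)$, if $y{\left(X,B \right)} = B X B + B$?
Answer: $-21294698531$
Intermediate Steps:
$y{\left(X,B \right)} = B + X B^{2}$ ($y{\left(X,B \right)} = X B^{2} + B = B + X B^{2}$)
$\left(-38759 - 48858\right) \left(-6152 + y{\left(182,37 \right)}\right) = \left(-38759 - 48858\right) \left(-6152 + 37 \left(1 + 37 \cdot 182\right)\right) = - 87617 \left(-6152 + 37 \left(1 + 6734\right)\right) = - 87617 \left(-6152 + 37 \cdot 6735\right) = - 87617 \left(-6152 + 249195\right) = \left(-87617\right) 243043 = -21294698531$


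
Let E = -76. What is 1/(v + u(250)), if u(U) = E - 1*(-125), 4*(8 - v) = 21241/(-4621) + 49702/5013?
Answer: 92660292/5158444835 ≈ 0.017963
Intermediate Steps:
v = 618090527/92660292 (v = 8 - (21241/(-4621) + 49702/5013)/4 = 8 - (21241*(-1/4621) + 49702*(1/5013))/4 = 8 - (-21241/4621 + 49702/5013)/4 = 8 - 1/4*123191809/23165073 = 8 - 123191809/92660292 = 618090527/92660292 ≈ 6.6705)
u(U) = 49 (u(U) = -76 - 1*(-125) = -76 + 125 = 49)
1/(v + u(250)) = 1/(618090527/92660292 + 49) = 1/(5158444835/92660292) = 92660292/5158444835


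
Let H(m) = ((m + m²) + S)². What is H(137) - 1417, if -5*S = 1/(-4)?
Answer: 142974923841/400 ≈ 3.5744e+8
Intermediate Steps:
S = 1/20 (S = -⅕/(-4) = -⅕*(-¼) = 1/20 ≈ 0.050000)
H(m) = (1/20 + m + m²)² (H(m) = ((m + m²) + 1/20)² = (1/20 + m + m²)²)
H(137) - 1417 = (1 + 20*137 + 20*137²)²/400 - 1417 = (1 + 2740 + 20*18769)²/400 - 1417 = (1 + 2740 + 375380)²/400 - 1417 = (1/400)*378121² - 1417 = (1/400)*142975490641 - 1417 = 142975490641/400 - 1417 = 142974923841/400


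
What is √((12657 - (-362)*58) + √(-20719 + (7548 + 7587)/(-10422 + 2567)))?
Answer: √(83056983773 + 12568*I*√799064014)/1571 ≈ 183.45 + 0.39234*I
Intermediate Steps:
√((12657 - (-362)*58) + √(-20719 + (7548 + 7587)/(-10422 + 2567))) = √((12657 - 1*(-20996)) + √(-20719 + 15135/(-7855))) = √((12657 + 20996) + √(-20719 + 15135*(-1/7855))) = √(33653 + √(-20719 - 3027/1571)) = √(33653 + √(-32552576/1571)) = √(33653 + 8*I*√799064014/1571)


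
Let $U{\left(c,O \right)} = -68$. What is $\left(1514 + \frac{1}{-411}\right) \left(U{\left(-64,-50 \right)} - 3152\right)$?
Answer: $- \frac{2003654660}{411} \approx -4.8751 \cdot 10^{6}$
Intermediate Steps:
$\left(1514 + \frac{1}{-411}\right) \left(U{\left(-64,-50 \right)} - 3152\right) = \left(1514 + \frac{1}{-411}\right) \left(-68 - 3152\right) = \left(1514 - \frac{1}{411}\right) \left(-3220\right) = \frac{622253}{411} \left(-3220\right) = - \frac{2003654660}{411}$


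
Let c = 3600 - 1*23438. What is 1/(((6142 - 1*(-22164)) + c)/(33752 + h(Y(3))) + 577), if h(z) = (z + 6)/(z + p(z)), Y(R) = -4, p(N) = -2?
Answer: 101255/58449539 ≈ 0.0017323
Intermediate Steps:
h(z) = (6 + z)/(-2 + z) (h(z) = (z + 6)/(z - 2) = (6 + z)/(-2 + z))
c = -19838 (c = 3600 - 23438 = -19838)
1/(((6142 - 1*(-22164)) + c)/(33752 + h(Y(3))) + 577) = 1/(((6142 - 1*(-22164)) - 19838)/(33752 + (6 - 4)/(-2 - 4)) + 577) = 1/(((6142 + 22164) - 19838)/(33752 + 2/(-6)) + 577) = 1/((28306 - 19838)/(33752 - 1/6*2) + 577) = 1/(8468/(33752 - 1/3) + 577) = 1/(8468/(101255/3) + 577) = 1/(8468*(3/101255) + 577) = 1/(25404/101255 + 577) = 1/(58449539/101255) = 101255/58449539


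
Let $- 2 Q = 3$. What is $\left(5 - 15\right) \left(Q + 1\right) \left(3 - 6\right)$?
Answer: $-15$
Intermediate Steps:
$Q = - \frac{3}{2}$ ($Q = \left(- \frac{1}{2}\right) 3 = - \frac{3}{2} \approx -1.5$)
$\left(5 - 15\right) \left(Q + 1\right) \left(3 - 6\right) = \left(5 - 15\right) \left(- \frac{3}{2} + 1\right) \left(3 - 6\right) = - 10 \left(\left(- \frac{1}{2}\right) \left(-3\right)\right) = \left(-10\right) \frac{3}{2} = -15$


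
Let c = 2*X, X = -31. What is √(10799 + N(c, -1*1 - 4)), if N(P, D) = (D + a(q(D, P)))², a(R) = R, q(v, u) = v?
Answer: 3*√1211 ≈ 104.40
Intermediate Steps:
c = -62 (c = 2*(-31) = -62)
N(P, D) = 4*D² (N(P, D) = (D + D)² = (2*D)² = 4*D²)
√(10799 + N(c, -1*1 - 4)) = √(10799 + 4*(-1*1 - 4)²) = √(10799 + 4*(-1 - 4)²) = √(10799 + 4*(-5)²) = √(10799 + 4*25) = √(10799 + 100) = √10899 = 3*√1211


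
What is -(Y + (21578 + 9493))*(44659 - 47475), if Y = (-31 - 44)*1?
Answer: 87284736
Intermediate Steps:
Y = -75 (Y = -75*1 = -75)
-(Y + (21578 + 9493))*(44659 - 47475) = -(-75 + (21578 + 9493))*(44659 - 47475) = -(-75 + 31071)*(-2816) = -30996*(-2816) = -1*(-87284736) = 87284736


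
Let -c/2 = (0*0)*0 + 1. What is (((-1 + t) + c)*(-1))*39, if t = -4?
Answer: 273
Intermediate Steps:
c = -2 (c = -2*((0*0)*0 + 1) = -2*(0*0 + 1) = -2*(0 + 1) = -2*1 = -2)
(((-1 + t) + c)*(-1))*39 = (((-1 - 4) - 2)*(-1))*39 = ((-5 - 2)*(-1))*39 = -7*(-1)*39 = 7*39 = 273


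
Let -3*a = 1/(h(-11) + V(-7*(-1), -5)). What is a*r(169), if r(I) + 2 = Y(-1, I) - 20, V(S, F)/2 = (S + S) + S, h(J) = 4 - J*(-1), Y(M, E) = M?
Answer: 23/105 ≈ 0.21905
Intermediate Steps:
h(J) = 4 + J (h(J) = 4 - (-1)*J = 4 + J)
V(S, F) = 6*S (V(S, F) = 2*((S + S) + S) = 2*(2*S + S) = 2*(3*S) = 6*S)
a = -1/105 (a = -1/(3*((4 - 11) + 6*(-7*(-1)))) = -1/(3*(-7 + 6*7)) = -1/(3*(-7 + 42)) = -⅓/35 = -⅓*1/35 = -1/105 ≈ -0.0095238)
r(I) = -23 (r(I) = -2 + (-1 - 20) = -2 - 21 = -23)
a*r(169) = -1/105*(-23) = 23/105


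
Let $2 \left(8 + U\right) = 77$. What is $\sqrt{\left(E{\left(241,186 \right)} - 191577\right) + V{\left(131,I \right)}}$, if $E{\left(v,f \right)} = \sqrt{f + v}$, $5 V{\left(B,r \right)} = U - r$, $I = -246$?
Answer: $\frac{\sqrt{-19152170 + 100 \sqrt{427}}}{10} \approx 437.61 i$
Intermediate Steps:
$U = \frac{61}{2}$ ($U = -8 + \frac{1}{2} \cdot 77 = -8 + \frac{77}{2} = \frac{61}{2} \approx 30.5$)
$V{\left(B,r \right)} = \frac{61}{10} - \frac{r}{5}$ ($V{\left(B,r \right)} = \frac{\frac{61}{2} - r}{5} = \frac{61}{10} - \frac{r}{5}$)
$\sqrt{\left(E{\left(241,186 \right)} - 191577\right) + V{\left(131,I \right)}} = \sqrt{\left(\sqrt{186 + 241} - 191577\right) + \left(\frac{61}{10} - - \frac{246}{5}\right)} = \sqrt{\left(\sqrt{427} - 191577\right) + \left(\frac{61}{10} + \frac{246}{5}\right)} = \sqrt{\left(-191577 + \sqrt{427}\right) + \frac{553}{10}} = \sqrt{- \frac{1915217}{10} + \sqrt{427}}$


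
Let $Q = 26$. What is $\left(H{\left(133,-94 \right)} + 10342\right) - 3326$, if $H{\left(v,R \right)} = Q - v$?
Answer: $6909$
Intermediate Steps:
$H{\left(v,R \right)} = 26 - v$
$\left(H{\left(133,-94 \right)} + 10342\right) - 3326 = \left(\left(26 - 133\right) + 10342\right) - 3326 = \left(-107 + 10342\right) - 3326 = 10235 - 3326 = 6909$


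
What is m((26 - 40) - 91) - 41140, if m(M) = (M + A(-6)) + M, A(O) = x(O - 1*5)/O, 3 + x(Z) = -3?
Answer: -41349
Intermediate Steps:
x(Z) = -6 (x(Z) = -3 - 3 = -6)
A(O) = -6/O
m(M) = 1 + 2*M (m(M) = (M - 6/(-6)) + M = (M - 6*(-1/6)) + M = (M + 1) + M = (1 + M) + M = 1 + 2*M)
m((26 - 40) - 91) - 41140 = (1 + 2*((26 - 40) - 91)) - 41140 = (1 + 2*(-14 - 91)) - 41140 = (1 + 2*(-105)) - 41140 = (1 - 210) - 41140 = -209 - 41140 = -41349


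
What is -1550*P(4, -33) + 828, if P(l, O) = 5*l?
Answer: -30172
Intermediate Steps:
-1550*P(4, -33) + 828 = -7750*4 + 828 = -1550*20 + 828 = -31000 + 828 = -30172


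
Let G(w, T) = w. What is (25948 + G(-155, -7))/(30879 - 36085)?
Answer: -25793/5206 ≈ -4.9545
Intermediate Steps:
(25948 + G(-155, -7))/(30879 - 36085) = (25948 - 155)/(30879 - 36085) = 25793/(-5206) = 25793*(-1/5206) = -25793/5206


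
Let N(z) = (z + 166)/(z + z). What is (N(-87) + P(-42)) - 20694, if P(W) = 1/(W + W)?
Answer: -50411719/2436 ≈ -20694.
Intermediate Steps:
N(z) = (166 + z)/(2*z) (N(z) = (166 + z)/((2*z)) = (166 + z)*(1/(2*z)) = (166 + z)/(2*z))
P(W) = 1/(2*W)
(N(-87) + P(-42)) - 20694 = ((½)*(166 - 87)/(-87) + (½)/(-42)) - 20694 = ((½)*(-1/87)*79 + (½)*(-1/42)) - 20694 = (-79/174 - 1/84) - 20694 = -1135/2436 - 20694 = -50411719/2436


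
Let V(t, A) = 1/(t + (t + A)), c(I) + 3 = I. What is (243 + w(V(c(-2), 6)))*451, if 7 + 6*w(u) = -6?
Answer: 651695/6 ≈ 1.0862e+5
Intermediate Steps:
c(I) = -3 + I
V(t, A) = 1/(A + 2*t) (V(t, A) = 1/(t + (A + t)) = 1/(A + 2*t))
w(u) = -13/6 (w(u) = -7/6 + (⅙)*(-6) = -7/6 - 1 = -13/6)
(243 + w(V(c(-2), 6)))*451 = (243 - 13/6)*451 = (1445/6)*451 = 651695/6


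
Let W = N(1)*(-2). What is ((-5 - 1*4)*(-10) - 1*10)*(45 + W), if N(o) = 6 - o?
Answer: 2800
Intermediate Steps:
W = -10 (W = (6 - 1*1)*(-2) = (6 - 1)*(-2) = 5*(-2) = -10)
((-5 - 1*4)*(-10) - 1*10)*(45 + W) = ((-5 - 1*4)*(-10) - 1*10)*(45 - 10) = ((-5 - 4)*(-10) - 10)*35 = (-9*(-10) - 10)*35 = (90 - 10)*35 = 80*35 = 2800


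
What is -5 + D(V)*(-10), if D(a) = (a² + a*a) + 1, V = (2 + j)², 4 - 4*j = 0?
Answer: -1635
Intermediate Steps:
j = 1 (j = 1 - ¼*0 = 1 + 0 = 1)
V = 9 (V = (2 + 1)² = 3² = 9)
D(a) = 1 + 2*a² (D(a) = (a² + a²) + 1 = 2*a² + 1 = 1 + 2*a²)
-5 + D(V)*(-10) = -5 + (1 + 2*9²)*(-10) = -5 + (1 + 2*81)*(-10) = -5 + (1 + 162)*(-10) = -5 + 163*(-10) = -5 - 1630 = -1635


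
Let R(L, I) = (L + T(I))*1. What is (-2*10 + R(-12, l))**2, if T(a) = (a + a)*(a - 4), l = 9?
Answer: 3364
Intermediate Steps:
T(a) = 2*a*(-4 + a) (T(a) = (2*a)*(-4 + a) = 2*a*(-4 + a))
R(L, I) = L + 2*I*(-4 + I) (R(L, I) = (L + 2*I*(-4 + I))*1 = L + 2*I*(-4 + I))
(-2*10 + R(-12, l))**2 = (-2*10 + (-12 + 2*9*(-4 + 9)))**2 = (-20 + (-12 + 2*9*5))**2 = (-20 + (-12 + 90))**2 = (-20 + 78)**2 = 58**2 = 3364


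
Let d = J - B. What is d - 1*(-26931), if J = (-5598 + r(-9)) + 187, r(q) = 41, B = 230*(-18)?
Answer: 25701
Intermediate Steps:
B = -4140
J = -5370 (J = (-5598 + 41) + 187 = -5557 + 187 = -5370)
d = -1230 (d = -5370 - 1*(-4140) = -5370 + 4140 = -1230)
d - 1*(-26931) = -1230 - 1*(-26931) = -1230 + 26931 = 25701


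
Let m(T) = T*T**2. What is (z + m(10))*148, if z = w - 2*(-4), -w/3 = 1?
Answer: 148740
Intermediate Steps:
w = -3 (w = -3*1 = -3)
m(T) = T**3
z = 5 (z = -3 - 2*(-4) = -3 + 8 = 5)
(z + m(10))*148 = (5 + 10**3)*148 = (5 + 1000)*148 = 1005*148 = 148740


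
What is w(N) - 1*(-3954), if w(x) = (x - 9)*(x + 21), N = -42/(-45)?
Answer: 849841/225 ≈ 3777.1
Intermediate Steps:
N = 14/15 (N = -42*(-1/45) = 14/15 ≈ 0.93333)
w(x) = (-9 + x)*(21 + x)
w(N) - 1*(-3954) = (-189 + (14/15)**2 + 12*(14/15)) - 1*(-3954) = (-189 + 196/225 + 56/5) + 3954 = -39809/225 + 3954 = 849841/225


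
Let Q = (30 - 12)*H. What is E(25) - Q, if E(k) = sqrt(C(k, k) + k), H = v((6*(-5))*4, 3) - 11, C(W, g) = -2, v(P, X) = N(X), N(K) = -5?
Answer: 288 + sqrt(23) ≈ 292.80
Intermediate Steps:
v(P, X) = -5
H = -16 (H = -5 - 11 = -16)
E(k) = sqrt(-2 + k)
Q = -288 (Q = (30 - 12)*(-16) = 18*(-16) = -288)
E(25) - Q = sqrt(-2 + 25) - 1*(-288) = sqrt(23) + 288 = 288 + sqrt(23)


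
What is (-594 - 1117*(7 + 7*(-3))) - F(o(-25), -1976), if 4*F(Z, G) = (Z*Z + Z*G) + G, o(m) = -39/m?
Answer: 40770079/2500 ≈ 16308.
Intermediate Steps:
F(Z, G) = G/4 + Z**2/4 + G*Z/4 (F(Z, G) = ((Z*Z + Z*G) + G)/4 = ((Z**2 + G*Z) + G)/4 = (G + Z**2 + G*Z)/4 = G/4 + Z**2/4 + G*Z/4)
(-594 - 1117*(7 + 7*(-3))) - F(o(-25), -1976) = (-594 - 1117*(7 + 7*(-3))) - ((1/4)*(-1976) + (-39/(-25))**2/4 + (1/4)*(-1976)*(-39/(-25))) = (-594 - 1117*(7 - 21)) - (-494 + (-39*(-1/25))**2/4 + (1/4)*(-1976)*(-39*(-1/25))) = (-594 - 1117*(-14)) - (-494 + (39/25)**2/4 + (1/4)*(-1976)*(39/25)) = (-594 + 15638) - (-494 + (1/4)*(1521/625) - 19266/25) = 15044 - (-494 + 1521/2500 - 19266/25) = 15044 - 1*(-3160079/2500) = 15044 + 3160079/2500 = 40770079/2500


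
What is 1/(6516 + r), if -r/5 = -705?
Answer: 1/10041 ≈ 9.9592e-5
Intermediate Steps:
r = 3525 (r = -5*(-705) = 3525)
1/(6516 + r) = 1/(6516 + 3525) = 1/10041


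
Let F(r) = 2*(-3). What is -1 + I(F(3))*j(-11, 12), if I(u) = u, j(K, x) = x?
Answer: -73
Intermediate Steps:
F(r) = -6
-1 + I(F(3))*j(-11, 12) = -1 - 6*12 = -1 - 72 = -73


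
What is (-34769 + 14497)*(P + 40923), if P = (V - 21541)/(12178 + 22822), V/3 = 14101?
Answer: -518501925844/625 ≈ -8.2960e+8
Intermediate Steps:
V = 42303 (V = 3*14101 = 42303)
P = 1483/2500 (P = (42303 - 21541)/(12178 + 22822) = 20762/35000 = 20762*(1/35000) = 1483/2500 ≈ 0.59320)
(-34769 + 14497)*(P + 40923) = (-34769 + 14497)*(1483/2500 + 40923) = -20272*102308983/2500 = -518501925844/625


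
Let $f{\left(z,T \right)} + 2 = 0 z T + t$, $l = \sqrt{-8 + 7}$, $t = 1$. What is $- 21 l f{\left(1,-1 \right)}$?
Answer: $21 i \approx 21.0 i$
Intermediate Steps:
$l = i$ ($l = \sqrt{-1} = i \approx 1.0 i$)
$f{\left(z,T \right)} = -1$ ($f{\left(z,T \right)} = -2 + \left(0 z T + 1\right) = -2 + \left(0 T + 1\right) = -2 + \left(0 + 1\right) = -2 + 1 = -1$)
$- 21 l f{\left(1,-1 \right)} = - 21 i \left(-1\right) = 21 i$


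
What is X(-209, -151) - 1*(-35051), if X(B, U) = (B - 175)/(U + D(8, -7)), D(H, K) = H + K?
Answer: 876339/25 ≈ 35054.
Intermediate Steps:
X(B, U) = (-175 + B)/(1 + U) (X(B, U) = (B - 175)/(U + (8 - 7)) = (-175 + B)/(U + 1) = (-175 + B)/(1 + U))
X(-209, -151) - 1*(-35051) = (-175 - 209)/(1 - 151) - 1*(-35051) = -384/(-150) + 35051 = -1/150*(-384) + 35051 = 64/25 + 35051 = 876339/25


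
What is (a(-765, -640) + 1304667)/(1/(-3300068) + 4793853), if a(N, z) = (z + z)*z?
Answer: 7008905522956/15820040882003 ≈ 0.44304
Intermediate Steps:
a(N, z) = 2*z² (a(N, z) = (2*z)*z = 2*z²)
(a(-765, -640) + 1304667)/(1/(-3300068) + 4793853) = (2*(-640)² + 1304667)/(1/(-3300068) + 4793853) = (2*409600 + 1304667)/(-1/3300068 + 4793853) = (819200 + 1304667)/(15820040882003/3300068) = 2123867*(3300068/15820040882003) = 7008905522956/15820040882003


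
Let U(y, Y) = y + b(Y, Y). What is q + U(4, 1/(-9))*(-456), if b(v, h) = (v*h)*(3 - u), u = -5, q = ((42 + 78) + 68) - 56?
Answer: -46900/27 ≈ -1737.0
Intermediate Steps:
q = 132 (q = (120 + 68) - 56 = 188 - 56 = 132)
b(v, h) = 8*h*v (b(v, h) = (v*h)*(3 - 1*(-5)) = (h*v)*(3 + 5) = (h*v)*8 = 8*h*v)
U(y, Y) = y + 8*Y**2 (U(y, Y) = y + 8*Y*Y = y + 8*Y**2)
q + U(4, 1/(-9))*(-456) = 132 + (4 + 8*(1/(-9))**2)*(-456) = 132 + (4 + 8*(-1/9)**2)*(-456) = 132 + (4 + 8*(1/81))*(-456) = 132 + (4 + 8/81)*(-456) = 132 + (332/81)*(-456) = 132 - 50464/27 = -46900/27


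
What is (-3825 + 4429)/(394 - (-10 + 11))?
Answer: 604/393 ≈ 1.5369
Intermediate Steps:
(-3825 + 4429)/(394 - (-10 + 11)) = 604/(394 - 1*1) = 604/(394 - 1) = 604/393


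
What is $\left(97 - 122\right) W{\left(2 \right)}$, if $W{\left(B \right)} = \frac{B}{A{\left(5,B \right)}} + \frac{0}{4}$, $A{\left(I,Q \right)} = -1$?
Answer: $50$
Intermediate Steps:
$W{\left(B \right)} = - B$ ($W{\left(B \right)} = \frac{B}{-1} + \frac{0}{4} = B \left(-1\right) + 0 \cdot \frac{1}{4} = - B + 0 = - B$)
$\left(97 - 122\right) W{\left(2 \right)} = \left(97 - 122\right) \left(\left(-1\right) 2\right) = \left(-25\right) \left(-2\right) = 50$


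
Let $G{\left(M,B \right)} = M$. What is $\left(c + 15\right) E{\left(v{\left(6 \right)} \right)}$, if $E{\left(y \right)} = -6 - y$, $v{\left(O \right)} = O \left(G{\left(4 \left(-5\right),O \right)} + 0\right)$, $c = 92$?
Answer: $12198$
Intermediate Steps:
$v{\left(O \right)} = - 20 O$ ($v{\left(O \right)} = O \left(4 \left(-5\right) + 0\right) = O \left(-20 + 0\right) = O \left(-20\right) = - 20 O$)
$\left(c + 15\right) E{\left(v{\left(6 \right)} \right)} = \left(92 + 15\right) \left(-6 - \left(-20\right) 6\right) = 107 \left(-6 - -120\right) = 107 \left(-6 + 120\right) = 107 \cdot 114 = 12198$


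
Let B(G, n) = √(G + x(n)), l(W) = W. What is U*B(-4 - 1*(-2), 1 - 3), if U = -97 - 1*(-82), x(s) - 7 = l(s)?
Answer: -15*√3 ≈ -25.981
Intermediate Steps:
x(s) = 7 + s
U = -15 (U = -97 + 82 = -15)
B(G, n) = √(7 + G + n) (B(G, n) = √(G + (7 + n)) = √(7 + G + n))
U*B(-4 - 1*(-2), 1 - 3) = -15*√(7 + (-4 - 1*(-2)) + (1 - 3)) = -15*√(7 + (-4 + 2) - 2) = -15*√(7 - 2 - 2) = -15*√3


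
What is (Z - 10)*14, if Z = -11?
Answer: -294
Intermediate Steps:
(Z - 10)*14 = (-11 - 10)*14 = -21*14 = -294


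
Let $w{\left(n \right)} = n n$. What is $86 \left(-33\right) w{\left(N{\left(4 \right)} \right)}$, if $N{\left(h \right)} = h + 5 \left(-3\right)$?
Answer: $-343398$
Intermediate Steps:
$N{\left(h \right)} = -15 + h$ ($N{\left(h \right)} = h - 15 = -15 + h$)
$w{\left(n \right)} = n^{2}$
$86 \left(-33\right) w{\left(N{\left(4 \right)} \right)} = 86 \left(-33\right) \left(-15 + 4\right)^{2} = - 2838 \left(-11\right)^{2} = \left(-2838\right) 121 = -343398$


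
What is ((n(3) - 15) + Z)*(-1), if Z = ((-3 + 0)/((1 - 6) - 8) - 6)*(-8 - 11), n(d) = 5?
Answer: -1295/13 ≈ -99.615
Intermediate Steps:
Z = 1425/13 (Z = (-3/(-5 - 8) - 6)*(-19) = (-3/(-13) - 6)*(-19) = (-3*(-1/13) - 6)*(-19) = (3/13 - 6)*(-19) = -75/13*(-19) = 1425/13 ≈ 109.62)
((n(3) - 15) + Z)*(-1) = ((5 - 15) + 1425/13)*(-1) = (-10 + 1425/13)*(-1) = (1295/13)*(-1) = -1295/13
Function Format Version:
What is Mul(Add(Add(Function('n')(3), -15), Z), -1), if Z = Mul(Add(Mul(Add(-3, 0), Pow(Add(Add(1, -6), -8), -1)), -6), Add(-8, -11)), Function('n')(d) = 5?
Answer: Rational(-1295, 13) ≈ -99.615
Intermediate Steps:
Z = Rational(1425, 13) (Z = Mul(Add(Mul(-3, Pow(Add(-5, -8), -1)), -6), -19) = Mul(Add(Mul(-3, Pow(-13, -1)), -6), -19) = Mul(Add(Mul(-3, Rational(-1, 13)), -6), -19) = Mul(Add(Rational(3, 13), -6), -19) = Mul(Rational(-75, 13), -19) = Rational(1425, 13) ≈ 109.62)
Mul(Add(Add(Function('n')(3), -15), Z), -1) = Mul(Add(Add(5, -15), Rational(1425, 13)), -1) = Mul(Add(-10, Rational(1425, 13)), -1) = Mul(Rational(1295, 13), -1) = Rational(-1295, 13)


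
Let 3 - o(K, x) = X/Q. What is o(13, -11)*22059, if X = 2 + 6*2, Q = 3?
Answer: -36765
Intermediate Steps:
X = 14 (X = 2 + 12 = 14)
o(K, x) = -5/3 (o(K, x) = 3 - 14/3 = -5/3)
o(13, -11)*22059 = -5/3*22059 = -36765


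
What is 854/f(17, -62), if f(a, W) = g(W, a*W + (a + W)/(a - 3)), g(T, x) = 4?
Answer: 427/2 ≈ 213.50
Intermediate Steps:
f(a, W) = 4
854/f(17, -62) = 854/4 = 854*(¼) = 427/2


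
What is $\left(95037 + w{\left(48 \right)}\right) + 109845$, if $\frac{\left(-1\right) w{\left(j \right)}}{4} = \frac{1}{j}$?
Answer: $\frac{2458583}{12} \approx 2.0488 \cdot 10^{5}$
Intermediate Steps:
$w{\left(j \right)} = - \frac{4}{j}$
$\left(95037 + w{\left(48 \right)}\right) + 109845 = \left(95037 - \frac{4}{48}\right) + 109845 = \left(95037 - \frac{1}{12}\right) + 109845 = \frac{1140443}{12} + 109845 = \frac{2458583}{12}$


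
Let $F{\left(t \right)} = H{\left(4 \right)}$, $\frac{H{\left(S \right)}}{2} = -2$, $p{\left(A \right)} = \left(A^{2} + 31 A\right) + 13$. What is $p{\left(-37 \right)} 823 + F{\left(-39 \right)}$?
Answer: $193401$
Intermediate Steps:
$p{\left(A \right)} = 13 + A^{2} + 31 A$
$H{\left(S \right)} = -4$ ($H{\left(S \right)} = 2 \left(-2\right) = -4$)
$F{\left(t \right)} = -4$
$p{\left(-37 \right)} 823 + F{\left(-39 \right)} = \left(13 + \left(-37\right)^{2} + 31 \left(-37\right)\right) 823 - 4 = \left(13 + 1369 - 1147\right) 823 - 4 = 235 \cdot 823 - 4 = 193405 - 4 = 193401$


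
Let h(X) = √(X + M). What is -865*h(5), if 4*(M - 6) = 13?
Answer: -865*√57/2 ≈ -3265.3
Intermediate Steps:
M = 37/4 (M = 6 + (¼)*13 = 6 + 13/4 = 37/4 ≈ 9.2500)
h(X) = √(37/4 + X) (h(X) = √(X + 37/4) = √(37/4 + X))
-865*h(5) = -865*√(37 + 4*5)/2 = -865*√(37 + 20)/2 = -865*√57/2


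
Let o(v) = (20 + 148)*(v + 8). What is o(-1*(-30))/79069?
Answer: 6384/79069 ≈ 0.080740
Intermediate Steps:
o(v) = 1344 + 168*v (o(v) = 168*(8 + v) = 1344 + 168*v)
o(-1*(-30))/79069 = (1344 + 168*(-1*(-30)))/79069 = (1344 + 168*30)*(1/79069) = (1344 + 5040)*(1/79069) = 6384*(1/79069) = 6384/79069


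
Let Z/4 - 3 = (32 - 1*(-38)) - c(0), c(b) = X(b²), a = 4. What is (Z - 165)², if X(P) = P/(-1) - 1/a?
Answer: 16384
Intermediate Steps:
X(P) = -¼ - P (X(P) = P/(-1) - 1/4 = P*(-1) - 1*¼ = -P - ¼ = -¼ - P)
c(b) = -¼ - b²
Z = 293 (Z = 12 + 4*((32 - 1*(-38)) - (-¼ - 1*0²)) = 12 + 4*((32 + 38) - (-¼ - 1*0)) = 12 + 4*(70 - (-¼ + 0)) = 12 + 4*(70 - 1*(-¼)) = 12 + 4*(70 + ¼) = 12 + 4*(281/4) = 12 + 281 = 293)
(Z - 165)² = (293 - 165)² = 128² = 16384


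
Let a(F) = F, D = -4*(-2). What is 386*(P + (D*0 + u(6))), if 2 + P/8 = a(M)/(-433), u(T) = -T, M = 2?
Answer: -3683212/433 ≈ -8506.3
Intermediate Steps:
D = 8
P = -6944/433 (P = -16 + 8*(2/(-433)) = -16 + 8*(2*(-1/433)) = -16 + 8*(-2/433) = -16 - 16/433 = -6944/433 ≈ -16.037)
386*(P + (D*0 + u(6))) = 386*(-6944/433 + (8*0 - 1*6)) = 386*(-6944/433 + (0 - 6)) = 386*(-6944/433 - 6) = 386*(-9542/433) = -3683212/433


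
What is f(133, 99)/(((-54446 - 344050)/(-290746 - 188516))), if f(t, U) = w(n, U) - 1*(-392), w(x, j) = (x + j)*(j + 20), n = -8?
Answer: 128042831/9488 ≈ 13495.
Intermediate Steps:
w(x, j) = (20 + j)*(j + x) (w(x, j) = (j + x)*(20 + j) = (20 + j)*(j + x))
f(t, U) = 232 + U² + 12*U (f(t, U) = (U² + 20*U + 20*(-8) + U*(-8)) - 1*(-392) = (U² + 20*U - 160 - 8*U) + 392 = (-160 + U² + 12*U) + 392 = 232 + U² + 12*U)
f(133, 99)/(((-54446 - 344050)/(-290746 - 188516))) = (232 + 99² + 12*99)/(((-54446 - 344050)/(-290746 - 188516))) = (232 + 9801 + 1188)/((-398496/(-479262))) = 11221/((-398496*(-1/479262))) = 11221/(9488/11411) = 11221*(11411/9488) = 128042831/9488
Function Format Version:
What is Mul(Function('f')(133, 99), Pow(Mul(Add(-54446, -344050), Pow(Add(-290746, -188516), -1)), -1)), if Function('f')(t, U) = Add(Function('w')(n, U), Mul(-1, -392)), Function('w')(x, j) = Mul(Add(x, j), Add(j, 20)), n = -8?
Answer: Rational(128042831, 9488) ≈ 13495.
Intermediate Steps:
Function('w')(x, j) = Mul(Add(20, j), Add(j, x)) (Function('w')(x, j) = Mul(Add(j, x), Add(20, j)) = Mul(Add(20, j), Add(j, x)))
Function('f')(t, U) = Add(232, Pow(U, 2), Mul(12, U)) (Function('f')(t, U) = Add(Add(Pow(U, 2), Mul(20, U), Mul(20, -8), Mul(U, -8)), Mul(-1, -392)) = Add(Add(Pow(U, 2), Mul(20, U), -160, Mul(-8, U)), 392) = Add(Add(-160, Pow(U, 2), Mul(12, U)), 392) = Add(232, Pow(U, 2), Mul(12, U)))
Mul(Function('f')(133, 99), Pow(Mul(Add(-54446, -344050), Pow(Add(-290746, -188516), -1)), -1)) = Mul(Add(232, Pow(99, 2), Mul(12, 99)), Pow(Mul(Add(-54446, -344050), Pow(Add(-290746, -188516), -1)), -1)) = Mul(Add(232, 9801, 1188), Pow(Mul(-398496, Pow(-479262, -1)), -1)) = Mul(11221, Pow(Mul(-398496, Rational(-1, 479262)), -1)) = Mul(11221, Pow(Rational(9488, 11411), -1)) = Mul(11221, Rational(11411, 9488)) = Rational(128042831, 9488)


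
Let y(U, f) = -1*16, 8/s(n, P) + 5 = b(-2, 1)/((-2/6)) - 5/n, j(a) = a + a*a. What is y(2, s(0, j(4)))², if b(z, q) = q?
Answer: 256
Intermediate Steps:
j(a) = a + a²
s(n, P) = 8/(-8 - 5/n) (s(n, P) = 8/(-5 + (1/(-2/6) - 5/n)) = 8/(-5 + (1/(-2*⅙) - 5/n)) = 8/(-5 + (1/(-⅓) - 5/n)) = 8/(-5 + (1*(-3) - 5/n)) = 8/(-5 + (-3 - 5/n)) = 8/(-8 - 5/n))
y(U, f) = -16
y(2, s(0, j(4)))² = (-16)² = 256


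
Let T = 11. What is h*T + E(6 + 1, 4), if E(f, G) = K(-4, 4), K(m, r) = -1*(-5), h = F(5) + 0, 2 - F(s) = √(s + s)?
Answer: 27 - 11*√10 ≈ -7.7851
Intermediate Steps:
F(s) = 2 - √2*√s (F(s) = 2 - √(s + s) = 2 - √(2*s) = 2 - √2*√s)
h = 2 - √10 (h = (2 - √2*√5) + 0 = (2 - √10) + 0 = 2 - √10 ≈ -1.1623)
K(m, r) = 5
E(f, G) = 5
h*T + E(6 + 1, 4) = (2 - √10)*11 + 5 = (22 - 11*√10) + 5 = 27 - 11*√10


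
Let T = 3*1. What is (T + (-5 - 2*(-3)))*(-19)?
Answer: -76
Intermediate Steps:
T = 3
(T + (-5 - 2*(-3)))*(-19) = (3 + (-5 - 2*(-3)))*(-19) = (3 + (-5 + 6))*(-19) = (3 + 1)*(-19) = 4*(-19) = -76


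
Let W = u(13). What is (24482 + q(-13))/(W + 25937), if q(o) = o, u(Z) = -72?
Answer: 24469/25865 ≈ 0.94603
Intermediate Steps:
W = -72
(24482 + q(-13))/(W + 25937) = (24482 - 13)/(-72 + 25937) = 24469/25865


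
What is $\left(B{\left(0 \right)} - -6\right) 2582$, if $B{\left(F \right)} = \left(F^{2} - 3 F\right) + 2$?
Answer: $20656$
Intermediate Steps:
$B{\left(F \right)} = 2 + F^{2} - 3 F$
$\left(B{\left(0 \right)} - -6\right) 2582 = \left(\left(2 + 0^{2} - 0\right) - -6\right) 2582 = \left(\left(2 + 0 + 0\right) + 6\right) 2582 = \left(2 + 6\right) 2582 = 8 \cdot 2582 = 20656$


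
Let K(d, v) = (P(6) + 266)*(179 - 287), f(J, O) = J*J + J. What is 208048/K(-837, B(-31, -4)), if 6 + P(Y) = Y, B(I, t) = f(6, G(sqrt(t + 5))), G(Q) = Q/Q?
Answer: -26006/3591 ≈ -7.2420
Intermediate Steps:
G(Q) = 1
f(J, O) = J + J**2 (f(J, O) = J**2 + J = J + J**2)
B(I, t) = 42 (B(I, t) = 6*(1 + 6) = 6*7 = 42)
P(Y) = -6 + Y
K(d, v) = -28728 (K(d, v) = ((-6 + 6) + 266)*(179 - 287) = (0 + 266)*(-108) = 266*(-108) = -28728)
208048/K(-837, B(-31, -4)) = 208048/(-28728) = 208048*(-1/28728) = -26006/3591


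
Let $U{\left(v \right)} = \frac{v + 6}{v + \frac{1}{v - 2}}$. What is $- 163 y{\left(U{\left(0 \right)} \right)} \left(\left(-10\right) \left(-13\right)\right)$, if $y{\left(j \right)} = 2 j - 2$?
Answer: $550940$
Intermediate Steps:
$U{\left(v \right)} = \frac{6 + v}{v + \frac{1}{-2 + v}}$
$y{\left(j \right)} = -2 + 2 j$
$- 163 y{\left(U{\left(0 \right)} \right)} \left(\left(-10\right) \left(-13\right)\right) = - 163 \left(-2 + 2 \frac{-12 + 0^{2} + 4 \cdot 0}{1 + 0^{2} - 0}\right) \left(\left(-10\right) \left(-13\right)\right) = - 163 \left(-2 + 2 \frac{-12 + 0 + 0}{1 + 0 + 0}\right) 130 = - 163 \left(-2 + 2 \cdot 1^{-1} \left(-12\right)\right) 130 = - 163 \left(-2 + 2 \cdot 1 \left(-12\right)\right) 130 = - 163 \left(-2 + 2 \left(-12\right)\right) 130 = - 163 \left(-2 - 24\right) 130 = \left(-163\right) \left(-26\right) 130 = 4238 \cdot 130 = 550940$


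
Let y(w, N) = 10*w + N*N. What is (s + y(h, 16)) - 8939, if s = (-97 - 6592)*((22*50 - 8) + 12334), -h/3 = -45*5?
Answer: -89808447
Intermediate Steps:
h = 675 (h = -(-135)*5 = -3*(-225) = 675)
y(w, N) = N² + 10*w (y(w, N) = 10*w + N² = N² + 10*w)
s = -89806514 (s = -6689*((1100 - 8) + 12334) = -6689*(1092 + 12334) = -6689*13426 = -89806514)
(s + y(h, 16)) - 8939 = (-89806514 + (16² + 10*675)) - 8939 = (-89806514 + (256 + 6750)) - 8939 = (-89806514 + 7006) - 8939 = -89799508 - 8939 = -89808447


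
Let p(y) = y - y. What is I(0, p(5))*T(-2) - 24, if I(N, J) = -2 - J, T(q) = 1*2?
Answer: -28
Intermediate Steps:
T(q) = 2
p(y) = 0
I(0, p(5))*T(-2) - 24 = (-2 - 1*0)*2 - 24 = (-2 + 0)*2 - 24 = -2*2 - 24 = -4 - 24 = -28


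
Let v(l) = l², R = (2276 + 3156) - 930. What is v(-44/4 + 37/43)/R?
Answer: 95048/4162099 ≈ 0.022837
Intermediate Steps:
R = 4502 (R = 5432 - 930 = 4502)
v(-44/4 + 37/43)/R = (-44/4 + 37/43)²/4502 = (-44*¼ + 37*(1/43))²*(1/4502) = (-11 + 37/43)²*(1/4502) = (-436/43)²*(1/4502) = (190096/1849)*(1/4502) = 95048/4162099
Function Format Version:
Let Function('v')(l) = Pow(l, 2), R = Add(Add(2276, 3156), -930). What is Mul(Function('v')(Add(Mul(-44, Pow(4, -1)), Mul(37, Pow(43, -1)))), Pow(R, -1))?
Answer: Rational(95048, 4162099) ≈ 0.022837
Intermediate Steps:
R = 4502 (R = Add(5432, -930) = 4502)
Mul(Function('v')(Add(Mul(-44, Pow(4, -1)), Mul(37, Pow(43, -1)))), Pow(R, -1)) = Mul(Pow(Add(Mul(-44, Pow(4, -1)), Mul(37, Pow(43, -1))), 2), Pow(4502, -1)) = Mul(Pow(Add(Mul(-44, Rational(1, 4)), Mul(37, Rational(1, 43))), 2), Rational(1, 4502)) = Mul(Pow(Add(-11, Rational(37, 43)), 2), Rational(1, 4502)) = Mul(Pow(Rational(-436, 43), 2), Rational(1, 4502)) = Mul(Rational(190096, 1849), Rational(1, 4502)) = Rational(95048, 4162099)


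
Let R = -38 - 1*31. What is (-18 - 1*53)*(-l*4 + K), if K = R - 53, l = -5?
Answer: 7242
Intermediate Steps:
R = -69 (R = -38 - 31 = -69)
K = -122 (K = -69 - 53 = -122)
(-18 - 1*53)*(-l*4 + K) = (-18 - 1*53)*(-1*(-5)*4 - 122) = (-18 - 53)*(5*4 - 122) = -71*(20 - 122) = -71*(-102) = 7242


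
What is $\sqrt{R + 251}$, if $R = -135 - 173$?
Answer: $i \sqrt{57} \approx 7.5498 i$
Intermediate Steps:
$R = -308$ ($R = -135 - 173 = -308$)
$\sqrt{R + 251} = \sqrt{-308 + 251} = \sqrt{-57} = i \sqrt{57}$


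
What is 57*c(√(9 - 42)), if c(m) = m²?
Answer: -1881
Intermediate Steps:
57*c(√(9 - 42)) = 57*(√(9 - 42))² = 57*(√(-33))² = 57*(I*√33)² = 57*(-33) = -1881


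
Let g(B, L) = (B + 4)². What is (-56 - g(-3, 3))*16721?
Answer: -953097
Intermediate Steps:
g(B, L) = (4 + B)²
(-56 - g(-3, 3))*16721 = (-56 - (4 - 3)²)*16721 = (-56 - 1*1²)*16721 = (-56 - 1*1)*16721 = (-56 - 1)*16721 = -57*16721 = -953097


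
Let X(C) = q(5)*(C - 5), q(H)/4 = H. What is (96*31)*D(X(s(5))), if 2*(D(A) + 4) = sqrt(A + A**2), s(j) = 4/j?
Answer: -11904 + 2976*sqrt(1743) ≈ 1.1234e+5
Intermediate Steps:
q(H) = 4*H
X(C) = -100 + 20*C (X(C) = (4*5)*(C - 5) = 20*(-5 + C) = -100 + 20*C)
D(A) = -4 + sqrt(A + A**2)/2
(96*31)*D(X(s(5))) = (96*31)*(-4 + sqrt((-100 + 20*(4/5))*(1 + (-100 + 20*(4/5))))/2) = 2976*(-4 + sqrt((-100 + 20*(4*(1/5)))*(1 + (-100 + 20*(4*(1/5)))))/2) = 2976*(-4 + sqrt((-100 + 20*(4/5))*(1 + (-100 + 20*(4/5))))/2) = 2976*(-4 + sqrt((-100 + 16)*(1 + (-100 + 16)))/2) = 2976*(-4 + sqrt(-84*(1 - 84))/2) = 2976*(-4 + sqrt(-84*(-83))/2) = 2976*(-4 + sqrt(6972)/2) = 2976*(-4 + (2*sqrt(1743))/2) = 2976*(-4 + sqrt(1743)) = -11904 + 2976*sqrt(1743)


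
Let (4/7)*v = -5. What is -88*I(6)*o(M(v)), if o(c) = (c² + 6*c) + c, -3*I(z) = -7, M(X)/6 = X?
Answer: -490490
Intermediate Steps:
v = -35/4 (v = (7/4)*(-5) = -35/4 ≈ -8.7500)
M(X) = 6*X
I(z) = 7/3 (I(z) = -⅓*(-7) = 7/3)
o(c) = c² + 7*c
-88*I(6)*o(M(v)) = -88*7*((6*(-35/4))*(7 + 6*(-35/4)))/3 = -88*7*(-105*(7 - 105/2)/2)/3 = -88*7*(-105/2*(-91/2))/3 = -88*(7/3)*(9555/4) = -88*22295/4 = -1*490490 = -490490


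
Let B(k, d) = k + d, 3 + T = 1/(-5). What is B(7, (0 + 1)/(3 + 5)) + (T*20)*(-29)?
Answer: 14905/8 ≈ 1863.1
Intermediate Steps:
T = -16/5 (T = -3 + 1/(-5) = -3 - ⅕ = -16/5 ≈ -3.2000)
B(k, d) = d + k
B(7, (0 + 1)/(3 + 5)) + (T*20)*(-29) = ((0 + 1)/(3 + 5) + 7) - 16/5*20*(-29) = (1/8 + 7) - 64*(-29) = (1*(⅛) + 7) + 1856 = (⅛ + 7) + 1856 = 57/8 + 1856 = 14905/8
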